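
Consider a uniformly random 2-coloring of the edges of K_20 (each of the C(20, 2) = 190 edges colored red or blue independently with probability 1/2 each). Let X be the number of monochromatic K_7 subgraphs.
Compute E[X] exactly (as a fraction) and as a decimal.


Let X = Σ_S X_S over the C(20, 7) = 77520 subsets S of size 7, where X_S = 1 if the K_7 on S is monochromatic.
For a fixed S, the K_7 on S has C(7, 2) = 21 edges. P[all 21 edges red] = (1/2)^21, and likewise for blue, so P[monochromatic] = 2·(1/2)^21 = 2^{1 − 21} = 1/1048576.
Summing: E[X] = C(20, 7) · 2^{1 − 21} = 77520 · 1/1048576 = 4845/65536.
Numerically: E[X] ≈ 0.073929.

E[X] = C(20,7)·2^(1−C(7,2)) = 4845/65536 ≈ 0.073929.


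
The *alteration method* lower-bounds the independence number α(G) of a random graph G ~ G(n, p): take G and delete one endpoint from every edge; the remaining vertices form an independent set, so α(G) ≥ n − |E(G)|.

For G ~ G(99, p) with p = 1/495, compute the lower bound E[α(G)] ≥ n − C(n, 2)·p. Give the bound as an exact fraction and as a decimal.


E[|E(G)|] = C(99, 2)·p = 4851 · (1/495) = 49/5.
E[α(G)] ≥ n − E[|E(G)|] = 99 − 49/5 = 446/5.
Numerically: ≈ 89.200.
(This is only a lower bound; the true E[α(G)] may be larger.)

E[α(G)] ≥ 446/5 ≈ 89.200.


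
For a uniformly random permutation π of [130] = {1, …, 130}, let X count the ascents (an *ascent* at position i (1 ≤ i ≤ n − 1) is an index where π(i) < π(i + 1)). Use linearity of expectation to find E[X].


Write X = Σ X_I over i = 1, …, 129, with X_I the indicator of one ascent.
There are 129 indicators.
For each fixed i, the pair (π(i), π(i+1)) is a uniformly random ordered pair of distinct values from {1, …, 130}; by symmetry P[π(i) < π(i+1)] = 1/2.
By linearity: E[X] = 129 · (1/2) = (130 − 1) · (1/2) = 129/2 ≈ 64.500.

E[X] = 129/2 = 64.500.


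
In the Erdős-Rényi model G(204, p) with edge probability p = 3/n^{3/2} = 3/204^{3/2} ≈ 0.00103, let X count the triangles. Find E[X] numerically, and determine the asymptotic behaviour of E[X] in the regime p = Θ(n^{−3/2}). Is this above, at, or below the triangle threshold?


Number of potential triangles: C(204, 3) = 1394204.
Each occurs with probability p³ ≈ (0.00103)³ ≈ 1.091511e-09.
By linearity: E[X] = C(204, 3)·p³ ≈ 1394204 · 1.091511e-09 ≈ 0.0015.
Since α = 3/2 > 1, p = c/n^{3/2} = o(1/n) is below the triangle threshold p ~ 1/n. Asymptotically E[X] ~ (c³/6)·n^{3(1−α)} = (3³/6)·n^{-1.5} → 0, so by Markov's inequality G has no triangles w.h.p.

E[X] ≈ 0.0015; in regime p = Θ(1/n^{3/2}) E[X] tends to 0 (below the triangle threshold p ~ 1/n).


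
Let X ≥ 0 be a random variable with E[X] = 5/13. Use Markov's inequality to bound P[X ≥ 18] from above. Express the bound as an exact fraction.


μ = E[X] = 5/13, a = 18.
Markov: P[X ≥ 18] ≤ μ/a = (5/13)/18 = 5/234.
Numerically: ≈ 0.02137.
(Since a = 18 > μ = 0.38462, the bound 5/234 is < 1 and informative.)

P[X ≥ 18] ≤ 5/234 ≈ 0.02137.


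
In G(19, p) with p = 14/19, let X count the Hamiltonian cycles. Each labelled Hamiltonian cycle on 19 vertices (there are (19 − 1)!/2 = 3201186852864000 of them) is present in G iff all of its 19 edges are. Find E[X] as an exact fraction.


K_19 has (19 − 1)!/2 = 3201186852864000 labelled Hamiltonian cycles.
For each such Hamiltonian cycle H, let X_H = 1 if all 19 edges of H are present in G. Then P[X_H = 1] = p^{19} = (14/19)^{19} = 5976303958948914397184/1978419655660313589123979.
Summing the indicators: E[X] = Σ_H E[X_H] = 3201186852864000 · p^{19} = 3201186852864000 · 5976303958948914397184/1978419655660313589123979 = 19131265662106339128470788663934976000/1978419655660313589123979.
Numerically: E[X] ≈ 9.67e+12.

E[X] = 3201186852864000 · (14/19)^{19} = 19131265662106339128470788663934976000/1978419655660313589123979 ≈ 9.67e+12.


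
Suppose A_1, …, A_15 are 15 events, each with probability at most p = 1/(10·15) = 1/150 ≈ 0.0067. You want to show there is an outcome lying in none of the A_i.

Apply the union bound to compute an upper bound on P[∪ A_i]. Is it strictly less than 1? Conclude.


Union bound: P[∪_{i=1}^{15} A_i] ≤ Σ_i P[A_i] ≤ 15·p = 15·(1/150) = 1/10.
Numerically: 1/10 ≈ 0.1000.
Is 1/10 < 1? YES.
Since P[∪ A_i] ≤ 1/10 < 1, the complement has P[∩ A_i^c] ≥ 1 − 1/10 = 9/10 > 0, so some outcome avoids every A_i.

15·p = 1/10 ≈ 0.1000; existence CERTIFIED by the union bound.


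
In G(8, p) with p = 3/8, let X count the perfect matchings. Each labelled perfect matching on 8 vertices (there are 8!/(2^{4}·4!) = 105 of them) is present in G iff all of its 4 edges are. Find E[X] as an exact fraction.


K_8 has 8!/(2^{4}·4!) = 105 labelled perfect matchings.
For each such perfect matching H, let X_H = 1 if all 4 edges of H are present in G. Then P[X_H = 1] = p^{4} = (3/8)^{4} = 81/4096.
By linearity of expectation: E[X] = Σ_H E[X_H] = 105 · p^{4} = 105 · 81/4096 = 8505/4096.
Numerically: E[X] ≈ 2.076.

E[X] = 105 · (3/8)^{4} = 8505/4096 ≈ 2.076.


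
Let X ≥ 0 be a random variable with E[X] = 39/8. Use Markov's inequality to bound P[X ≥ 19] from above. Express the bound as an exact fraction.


μ = E[X] = 39/8, a = 19.
Markov: P[X ≥ 19] ≤ μ/a = (39/8)/19 = 39/152.
Numerically: ≈ 0.25658.
(Since a = 19 > μ = 4.87500, the bound 39/152 is < 1 and informative.)

P[X ≥ 19] ≤ 39/152 ≈ 0.25658.


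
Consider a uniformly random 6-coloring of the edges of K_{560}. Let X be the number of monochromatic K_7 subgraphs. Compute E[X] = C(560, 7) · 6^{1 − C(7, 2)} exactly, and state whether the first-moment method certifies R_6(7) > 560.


E[X] = C(560, 7) · 6^{1 − 21} = 3300169391659920 · 6^{−20} = 3300169391659920/3656158440062976.
As a reduced fraction: E[X] = 68753528992915/76169967501312 ≈ 0.9026.
Is E[X] < 1? YES.
Since E[X] < 1, there exists a 6-coloring of K_{560} with no monochromatic K_7; hence R_6(7) > 560.

E[X] = 68753528992915/76169967501312 ≈ 0.9026; E[X] < 1, so R_6(7) > 560.


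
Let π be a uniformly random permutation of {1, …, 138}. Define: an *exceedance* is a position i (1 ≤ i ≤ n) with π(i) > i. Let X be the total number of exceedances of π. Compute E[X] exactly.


Write X = Σ_{i=1}^{138} X_i, where X_i = 1_{π(i) > i}.
For each fixed i, π(i) is uniform over {1, …, 138} (marginal of a uniform permutation), so P[π(i) > i] = (n − i)/n. Summing: Σ_{i=1}^{138} (n − i)/n = (0 + 1 + … + 137)/138 = 138(138 − 1)/(2·138) = (138 − 1)/2.
Hence E[X] = Σ_{i=1}^{138} (138 − i)/138 = 137/2 ≈ 68.50000.

E[X] = 137/2 = 68.50000.


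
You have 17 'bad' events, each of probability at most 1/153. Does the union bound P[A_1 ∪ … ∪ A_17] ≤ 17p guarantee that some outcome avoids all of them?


Union bound: P[∪_{i=1}^{17} A_i] ≤ Σ_i P[A_i] ≤ 17·p = 17·(1/153) = 1/9.
Numerically: 1/9 ≈ 0.111111.
Is 1/9 < 1? YES.
Since P[∪ A_i] ≤ 1/9 < 1, the complement has P[∩ A_i^c] ≥ 1 − 1/9 = 8/9 > 0, so some outcome avoids every A_i.

17·p = 1/9 ≈ 0.111111; existence CERTIFIED by the union bound.


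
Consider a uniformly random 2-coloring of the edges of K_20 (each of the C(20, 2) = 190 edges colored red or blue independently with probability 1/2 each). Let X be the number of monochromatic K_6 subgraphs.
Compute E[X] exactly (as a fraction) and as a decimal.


Let X = Σ_S X_S over the C(20, 6) = 38760 subsets S of size 6, where X_S = 1 if the K_6 on S is monochromatic.
For a fixed S, the K_6 on S has C(6, 2) = 15 edges. P[all 15 edges red] = (1/2)^15, and likewise for blue, so P[monochromatic] = 2·(1/2)^15 = 2^{1 − 15} = 1/16384.
Summing: E[X] = C(20, 6) · 2^{1 − 15} = 38760 · 1/16384 = 4845/2048.
Numerically: E[X] ≈ 2.366.

E[X] = C(20,6)·2^(1−C(6,2)) = 4845/2048 ≈ 2.366.


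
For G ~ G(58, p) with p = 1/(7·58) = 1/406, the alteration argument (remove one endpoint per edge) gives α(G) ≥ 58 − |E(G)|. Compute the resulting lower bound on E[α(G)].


E[|E(G)|] = C(58, 2)·p = 1653 · (1/406) = 57/14.
E[α(G)] ≥ n − E[|E(G)|] = 58 − 57/14 = 755/14.
Numerically: ≈ 53.92857.
(This is only a lower bound; the true E[α(G)] may be larger.)

E[α(G)] ≥ 755/14 ≈ 53.92857.


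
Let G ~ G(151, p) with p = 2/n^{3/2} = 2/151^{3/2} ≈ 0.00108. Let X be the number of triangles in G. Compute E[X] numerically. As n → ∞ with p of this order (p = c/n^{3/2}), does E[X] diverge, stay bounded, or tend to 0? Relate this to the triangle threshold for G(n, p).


Number of potential triangles: C(151, 3) = 562475.
Each occurs with probability p³ ≈ (0.00108)³ ≈ 1.25226e-09.
By linearity: E[X] = C(151, 3)·p³ ≈ 562475 · 1.25226e-09 ≈ 0.001.
Since α = 3/2 > 1, p = c/n^{3/2} = o(1/n) is below the triangle threshold p ~ 1/n. Asymptotically E[X] ~ (c³/6)·n^{3(1−α)} = (2³/6)·n^{-1.5} → 0, so by Markov's inequality G has no triangles w.h.p.

E[X] ≈ 0.001; in regime p = Θ(1/n^{3/2}) E[X] tends to 0 (below the triangle threshold p ~ 1/n).


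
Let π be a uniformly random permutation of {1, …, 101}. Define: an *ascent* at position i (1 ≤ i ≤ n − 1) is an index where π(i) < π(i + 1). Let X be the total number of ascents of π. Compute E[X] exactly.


Write X = Σ X_I over i = 1, …, 100, with X_I the indicator of one ascent.
There are 100 indicators.
For each fixed i, the pair (π(i), π(i+1)) is a uniformly random ordered pair of distinct values from {1, …, 101}; by symmetry P[π(i) < π(i+1)] = 1/2.
By linearity: E[X] = 100 · (1/2) = (101 − 1) · (1/2) = 50 ≈ 50.000.

E[X] = 50 = 50.000.


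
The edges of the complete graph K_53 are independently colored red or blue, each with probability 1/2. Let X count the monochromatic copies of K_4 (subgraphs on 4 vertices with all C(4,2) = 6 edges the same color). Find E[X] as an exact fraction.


Let X = Σ_S X_S over the C(53, 4) = 292825 subsets S of size 4, where X_S = 1 if the K_4 on S is monochromatic.
For a fixed S, the K_4 on S has C(4, 2) = 6 edges. P[all 6 edges red] = (1/2)^6, and likewise for blue, so P[monochromatic] = 2·(1/2)^6 = 2^{1 − 6} = 1/32.
Summing: E[X] = C(53, 4) · 2^{1 − 6} = 292825 · 1/32 = 292825/32.
Numerically: E[X] ≈ 9150.781.

E[X] = C(53,4)·2^(1−C(4,2)) = 292825/32 ≈ 9150.781.


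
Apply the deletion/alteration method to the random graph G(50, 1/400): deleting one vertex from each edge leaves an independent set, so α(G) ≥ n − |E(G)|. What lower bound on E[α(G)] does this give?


E[|E(G)|] = C(50, 2)·p = 1225 · (1/400) = 49/16.
E[α(G)] ≥ n − E[|E(G)|] = 50 − 49/16 = 751/16.
Numerically: ≈ 46.93750.
(This is only a lower bound; the true E[α(G)] may be larger.)

E[α(G)] ≥ 751/16 ≈ 46.93750.


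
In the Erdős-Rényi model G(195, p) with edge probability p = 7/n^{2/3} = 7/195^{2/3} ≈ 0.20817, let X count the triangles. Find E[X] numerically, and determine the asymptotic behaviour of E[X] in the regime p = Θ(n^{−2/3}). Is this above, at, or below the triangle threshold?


Number of potential triangles: C(195, 3) = 1216865.
Each occurs with probability p³ ≈ (0.20817)³ ≈ 9.0203813e-03.
By linearity: E[X] = C(195, 3)·p³ ≈ 1216865 · 9.0203813e-03 ≈ 10976.58632.
Since α = 2/3 < 1, p = c/n^{2/3} ≫ 1/n is above the triangle threshold p ~ 1/n. Asymptotically E[X] ~ (c³/6)·n^{3(1−α)} = (7³/6)·n^{1} → ∞; triangles are abundant w.h.p.

E[X] ≈ 10976.58632; in regime p = Θ(1/n^{2/3}) E[X] diverges (above the triangle threshold p ~ 1/n).


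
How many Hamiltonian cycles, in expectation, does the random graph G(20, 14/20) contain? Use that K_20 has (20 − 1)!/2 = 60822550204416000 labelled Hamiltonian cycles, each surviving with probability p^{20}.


K_20 has (20 − 1)!/2 = 60822550204416000 labelled Hamiltonian cycles.
For each such Hamiltonian cycle H, let X_H = 1 if all 20 edges of H are present in G. Then P[X_H = 1] = p^{20} = (7/10)^{20} = 79792266297612001/100000000000000000000.
Summing the indicators: E[X] = Σ_H E[X_H] = 60822550204416000 · p^{20} = 60822550204416000 · 79792266297612001/100000000000000000000 = 1184855742873690605203907421/24414062500000.
Numerically: E[X] ≈ 4.85e+13.

E[X] = 60822550204416000 · (7/10)^{20} = 1184855742873690605203907421/24414062500000 ≈ 4.85e+13.


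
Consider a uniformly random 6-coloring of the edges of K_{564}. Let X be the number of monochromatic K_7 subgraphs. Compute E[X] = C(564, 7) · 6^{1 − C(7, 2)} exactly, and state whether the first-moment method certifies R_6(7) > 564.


E[X] = C(564, 7) · 6^{1 − 21} = 3469685994423792 · 6^{−20} = 3469685994423792/3656158440062976.
As a reduced fraction: E[X] = 24095041627943/25389989167104 ≈ 0.94900.
Is E[X] < 1? YES.
Since E[X] < 1, there exists a 6-coloring of K_{564} with no monochromatic K_7; hence R_6(7) > 564.

E[X] = 24095041627943/25389989167104 ≈ 0.94900; E[X] < 1, so R_6(7) > 564.


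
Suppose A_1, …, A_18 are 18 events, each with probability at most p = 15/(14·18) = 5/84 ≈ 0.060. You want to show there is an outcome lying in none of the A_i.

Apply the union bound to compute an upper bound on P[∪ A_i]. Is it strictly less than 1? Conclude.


Union bound: P[∪_{i=1}^{18} A_i] ≤ Σ_i P[A_i] ≤ 18·p = 18·(5/84) = 15/14.
Numerically: 15/14 ≈ 1.071.
Is 15/14 < 1? NO.
Since the bound 15/14 is ≥ 1, the union bound is uninformative here; it does NOT by itself certify existence.

18·p = 15/14 ≈ 1.071; existence NOT certified by the union bound.


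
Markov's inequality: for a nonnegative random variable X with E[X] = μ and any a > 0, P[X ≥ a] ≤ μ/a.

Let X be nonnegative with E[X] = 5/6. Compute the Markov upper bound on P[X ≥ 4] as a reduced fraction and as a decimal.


μ = E[X] = 5/6, a = 4.
Markov: P[X ≥ 4] ≤ μ/a = (5/6)/4 = 5/24.
Numerically: ≈ 0.208.
(Since a = 4 > μ = 0.833, the bound 5/24 is < 1 and informative.)

P[X ≥ 4] ≤ 5/24 ≈ 0.208.


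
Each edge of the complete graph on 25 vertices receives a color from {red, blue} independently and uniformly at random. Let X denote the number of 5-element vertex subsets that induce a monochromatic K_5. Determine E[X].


Let X = Σ_S X_S over the C(25, 5) = 53130 subsets S of size 5, where X_S = 1 if the K_5 on S is monochromatic.
For a fixed S, the K_5 on S has C(5, 2) = 10 edges. P[all 10 edges red] = (1/2)^10, and likewise for blue, so P[monochromatic] = 2·(1/2)^10 = 2^{1 − 10} = 1/512.
By linearity: E[X] = C(25, 5) · 2^{1 − 10} = 53130 · 1/512 = 26565/256.
Numerically: E[X] ≈ 103.770.

E[X] = C(25,5)·2^(1−C(5,2)) = 26565/256 ≈ 103.770.


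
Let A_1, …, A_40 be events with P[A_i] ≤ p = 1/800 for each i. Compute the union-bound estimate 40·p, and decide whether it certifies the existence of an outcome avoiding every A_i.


Union bound: P[∪_{i=1}^{40} A_i] ≤ Σ_i P[A_i] ≤ 40·p = 40·(1/800) = 1/20.
Numerically: 1/20 ≈ 0.0500000.
Is 1/20 < 1? YES.
Since P[∪ A_i] ≤ 1/20 < 1, the complement has P[∩ A_i^c] ≥ 1 − 1/20 = 19/20 > 0, so some outcome avoids every A_i.

40·p = 1/20 ≈ 0.0500000; existence CERTIFIED by the union bound.


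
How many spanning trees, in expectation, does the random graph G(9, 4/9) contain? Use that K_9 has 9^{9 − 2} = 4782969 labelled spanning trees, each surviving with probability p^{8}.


K_9 has 9^{9 − 2} = 4782969 labelled spanning trees.
For each such spanning tree H, let X_H = 1 if all 8 edges of H are present in G. Then P[X_H = 1] = p^{8} = (4/9)^{8} = 65536/43046721.
By linearity of expectation: E[X] = Σ_H E[X_H] = 4782969 · p^{8} = 4782969 · 65536/43046721 = 65536/9.
Numerically: E[X] ≈ 7281.8.

E[X] = 4782969 · (4/9)^{8} = 65536/9 ≈ 7281.8.


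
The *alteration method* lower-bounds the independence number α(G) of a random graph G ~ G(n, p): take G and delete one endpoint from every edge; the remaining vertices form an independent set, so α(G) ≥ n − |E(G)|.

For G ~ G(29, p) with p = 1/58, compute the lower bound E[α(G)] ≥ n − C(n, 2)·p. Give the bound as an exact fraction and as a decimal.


E[|E(G)|] = C(29, 2)·p = 406 · (1/58) = 7.
E[α(G)] ≥ n − E[|E(G)|] = 29 − 7 = 22.
Numerically: ≈ 22.000.
(This is only a lower bound; the true E[α(G)] may be larger.)

E[α(G)] ≥ 22 ≈ 22.000.


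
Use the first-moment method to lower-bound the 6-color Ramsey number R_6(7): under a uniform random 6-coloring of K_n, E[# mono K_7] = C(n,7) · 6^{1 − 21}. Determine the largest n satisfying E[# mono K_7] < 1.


We need C(n, 7) · 6^{1 − 21} < 1, i.e. C(n, 7) < 6^{21 − 1} = 3656158440062976.
Check values of n near the boundary:
  n = 566: C(566, 7) = 3557206237959440; 3557206237959440 < 3656158440062976? YES
  n = 567: C(567, 7) = 3601671315933933; 3601671315933933 < 3656158440062976? YES
  n = 568: C(568, 7) = 3646611956239704; 3646611956239704 < 3656158440062976? YES
  n = 569: C(569, 7) = 3692032389858348; 3692032389858348 < 3656158440062976? NO
  n = 570: C(570, 7) = 3737936877831720; 3737936877831720 < 3656158440062976? NO
  n = 571: C(571, 7) = 3784329711421830; 3784329711421830 < 3656158440062976? NO
The largest n with C(n, 7) < 3656158440062976 is n = 568 (where E[X] = 16882462760369/16926659444736 ≈ 0.9974). Hence R_6(7) > 568, i.e. R_6(7) ≥ 569.

Largest n = 568; hence R_6(7) > 568.


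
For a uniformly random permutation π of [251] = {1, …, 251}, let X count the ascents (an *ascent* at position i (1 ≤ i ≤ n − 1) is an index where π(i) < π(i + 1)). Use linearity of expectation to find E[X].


Write X = Σ X_I over i = 1, …, 250, with X_I the indicator of one ascent.
There are 250 indicators.
For each fixed i, the pair (π(i), π(i+1)) is a uniformly random ordered pair of distinct values from {1, …, 251}; by symmetry P[π(i) < π(i+1)] = 1/2.
By linearity: E[X] = 250 · (1/2) = (251 − 1) · (1/2) = 125 ≈ 125.00000.

E[X] = 125 = 125.00000.


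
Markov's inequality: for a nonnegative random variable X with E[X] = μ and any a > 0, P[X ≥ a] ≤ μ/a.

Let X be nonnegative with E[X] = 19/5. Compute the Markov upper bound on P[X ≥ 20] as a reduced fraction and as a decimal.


μ = E[X] = 19/5, a = 20.
Markov: P[X ≥ 20] ≤ μ/a = (19/5)/20 = 19/100.
Numerically: ≈ 0.1900.
(Since a = 20 > μ = 3.8000, the bound 19/100 is < 1 and informative.)

P[X ≥ 20] ≤ 19/100 ≈ 0.1900.


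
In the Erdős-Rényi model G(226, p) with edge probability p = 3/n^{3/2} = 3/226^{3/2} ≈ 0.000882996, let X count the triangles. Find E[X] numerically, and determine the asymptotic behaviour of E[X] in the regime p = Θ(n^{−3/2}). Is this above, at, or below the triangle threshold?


Number of potential triangles: C(226, 3) = 1898400.
Each occurs with probability p³ ≈ (0.000882996)³ ≈ 6.88455364e-10.
By linearity: E[X] = C(226, 3)·p³ ≈ 1898400 · 6.88455364e-10 ≈ 0.001307.
Since α = 3/2 > 1, p = c/n^{3/2} = o(1/n) is below the triangle threshold p ~ 1/n. Asymptotically E[X] ~ (c³/6)·n^{3(1−α)} = (3³/6)·n^{-1.5} → 0, so by Markov's inequality G has no triangles w.h.p.

E[X] ≈ 0.001307; in regime p = Θ(1/n^{3/2}) E[X] tends to 0 (below the triangle threshold p ~ 1/n).


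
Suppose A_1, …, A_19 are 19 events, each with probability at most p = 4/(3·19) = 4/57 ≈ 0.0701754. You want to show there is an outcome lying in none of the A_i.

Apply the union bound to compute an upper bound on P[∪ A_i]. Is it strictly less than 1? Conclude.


Union bound: P[∪_{i=1}^{19} A_i] ≤ Σ_i P[A_i] ≤ 19·p = 19·(4/57) = 4/3.
Numerically: 4/3 ≈ 1.3333333.
Is 4/3 < 1? NO.
Since the bound 4/3 is ≥ 1, the union bound is uninformative here; it does NOT by itself certify existence.

19·p = 4/3 ≈ 1.3333333; existence NOT certified by the union bound.


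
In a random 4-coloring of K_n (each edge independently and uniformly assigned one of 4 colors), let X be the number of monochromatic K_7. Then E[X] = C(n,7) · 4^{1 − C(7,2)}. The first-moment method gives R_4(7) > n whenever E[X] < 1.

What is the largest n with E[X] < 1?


We need C(n, 7) · 4^{1 − 21} < 1, i.e. C(n, 7) < 4^{21 − 1} = 1099511627776.
Check values of n near the boundary:
  n = 175: C(175, 7) = 883208107275; 883208107275 < 1099511627776? YES
  n = 176: C(176, 7) = 919790691600; 919790691600 < 1099511627776? YES
  n = 177: C(177, 7) = 957664425960; 957664425960 < 1099511627776? YES
  n = 178: C(178, 7) = 996867063280; 996867063280 < 1099511627776? YES
  n = 179: C(179, 7) = 1037437234460; 1037437234460 < 1099511627776? YES
  n = 180: C(180, 7) = 1079414463600; 1079414463600 < 1099511627776? YES
  n = 181: C(181, 7) = 1122839183400; 1122839183400 < 1099511627776? NO
  n = 182: C(182, 7) = 1167752750736; 1167752750736 < 1099511627776? NO
  n = 183: C(183, 7) = 1214197462413; 1214197462413 < 1099511627776? NO
The largest n with C(n, 7) < 1099511627776 is n = 180 (where E[X] = 67463403975/68719476736 ≈ 0.9817217). Hence R_4(7) > 180, i.e. R_4(7) ≥ 181.

Largest n = 180; hence R_4(7) > 180.


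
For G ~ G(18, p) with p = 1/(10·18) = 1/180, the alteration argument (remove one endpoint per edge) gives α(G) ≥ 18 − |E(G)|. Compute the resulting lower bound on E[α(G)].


E[|E(G)|] = C(18, 2)·p = 153 · (1/180) = 17/20.
E[α(G)] ≥ n − E[|E(G)|] = 18 − 17/20 = 343/20.
Numerically: ≈ 17.1500.
(This is only a lower bound; the true E[α(G)] may be larger.)

E[α(G)] ≥ 343/20 ≈ 17.1500.


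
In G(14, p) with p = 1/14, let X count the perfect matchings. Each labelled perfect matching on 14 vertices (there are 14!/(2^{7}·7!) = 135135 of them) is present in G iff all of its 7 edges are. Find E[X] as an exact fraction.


K_14 has 14!/(2^{7}·7!) = 135135 labelled perfect matchings.
For each such perfect matching H, let X_H = 1 if all 7 edges of H are present in G. Then P[X_H = 1] = p^{7} = (1/14)^{7} = 1/105413504.
Summing the indicators: E[X] = Σ_H E[X_H] = 135135 · p^{7} = 135135 · 1/105413504 = 19305/15059072.
Numerically: E[X] ≈ 0.001282.

E[X] = 135135 · (1/14)^{7} = 19305/15059072 ≈ 0.001282.


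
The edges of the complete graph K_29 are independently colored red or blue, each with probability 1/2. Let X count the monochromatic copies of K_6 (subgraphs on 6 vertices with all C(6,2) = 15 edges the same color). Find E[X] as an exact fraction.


Let X = Σ_S X_S over the C(29, 6) = 475020 subsets S of size 6, where X_S = 1 if the K_6 on S is monochromatic.
For a fixed S, the K_6 on S has C(6, 2) = 15 edges. P[all 15 edges red] = (1/2)^15, and likewise for blue, so P[monochromatic] = 2·(1/2)^15 = 2^{1 − 15} = 1/16384.
Summing: E[X] = C(29, 6) · 2^{1 − 15} = 475020 · 1/16384 = 118755/4096.
Numerically: E[X] ≈ 28.993.

E[X] = C(29,6)·2^(1−C(6,2)) = 118755/4096 ≈ 28.993.


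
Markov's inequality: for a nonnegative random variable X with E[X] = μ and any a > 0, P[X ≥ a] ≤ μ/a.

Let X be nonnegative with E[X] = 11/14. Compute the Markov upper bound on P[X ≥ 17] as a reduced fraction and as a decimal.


μ = E[X] = 11/14, a = 17.
Markov: P[X ≥ 17] ≤ μ/a = (11/14)/17 = 11/238.
Numerically: ≈ 0.04622.
(Since a = 17 > μ = 0.78571, the bound 11/238 is < 1 and informative.)

P[X ≥ 17] ≤ 11/238 ≈ 0.04622.


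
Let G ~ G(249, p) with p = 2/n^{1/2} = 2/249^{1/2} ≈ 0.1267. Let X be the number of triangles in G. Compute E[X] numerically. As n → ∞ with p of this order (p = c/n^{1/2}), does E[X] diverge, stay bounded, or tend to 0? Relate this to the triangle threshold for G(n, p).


Number of potential triangles: C(249, 3) = 2542124.
Each occurs with probability p³ ≈ (0.1267)³ ≈ 2.036062e-03.
By linearity: E[X] = C(249, 3)·p³ ≈ 2542124 · 2.036062e-03 ≈ 5175.9217.
Since α = 1/2 < 1, p = c/n^{1/2} ≫ 1/n is above the triangle threshold p ~ 1/n. Asymptotically E[X] ~ (c³/6)·n^{3(1−α)} = (2³/6)·n^{1.5} → ∞; triangles are abundant w.h.p.

E[X] ≈ 5175.9217; in regime p = Θ(1/n^{1/2}) E[X] diverges (above the triangle threshold p ~ 1/n).


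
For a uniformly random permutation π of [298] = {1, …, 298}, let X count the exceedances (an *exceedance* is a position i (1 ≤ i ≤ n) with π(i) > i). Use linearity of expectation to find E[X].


Write X = Σ_{i=1}^{298} X_i, where X_i = 1_{π(i) > i}.
For each fixed i, π(i) is uniform over {1, …, 298} (marginal of a uniform permutation), so P[π(i) > i] = (n − i)/n. Summing: Σ_{i=1}^{298} (n − i)/n = (0 + 1 + … + 297)/298 = 298(298 − 1)/(2·298) = (298 − 1)/2.
Hence E[X] = Σ_{i=1}^{298} (298 − i)/298 = 297/2 ≈ 148.500000.

E[X] = 297/2 = 148.500000.


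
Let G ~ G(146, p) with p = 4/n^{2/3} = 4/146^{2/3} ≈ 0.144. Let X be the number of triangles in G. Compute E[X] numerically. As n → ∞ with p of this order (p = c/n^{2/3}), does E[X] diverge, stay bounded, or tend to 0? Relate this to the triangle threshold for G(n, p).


Number of potential triangles: C(146, 3) = 508080.
Each occurs with probability p³ ≈ (0.144)³ ≈ 3.00244e-03.
By linearity: E[X] = C(146, 3)·p³ ≈ 508080 · 3.00244e-03 ≈ 1525.479.
Since α = 2/3 < 1, p = c/n^{2/3} ≫ 1/n is above the triangle threshold p ~ 1/n. Asymptotically E[X] ~ (c³/6)·n^{3(1−α)} = (4³/6)·n^{1} → ∞; triangles are abundant w.h.p.

E[X] ≈ 1525.479; in regime p = Θ(1/n^{2/3}) E[X] diverges (above the triangle threshold p ~ 1/n).


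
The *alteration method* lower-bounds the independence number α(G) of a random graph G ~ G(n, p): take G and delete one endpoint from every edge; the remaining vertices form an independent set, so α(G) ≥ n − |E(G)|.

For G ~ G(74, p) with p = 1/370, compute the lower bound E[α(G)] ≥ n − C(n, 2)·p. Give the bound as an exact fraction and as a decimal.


E[|E(G)|] = C(74, 2)·p = 2701 · (1/370) = 73/10.
E[α(G)] ≥ n − E[|E(G)|] = 74 − 73/10 = 667/10.
Numerically: ≈ 66.700000.
(This is only a lower bound; the true E[α(G)] may be larger.)

E[α(G)] ≥ 667/10 ≈ 66.700000.


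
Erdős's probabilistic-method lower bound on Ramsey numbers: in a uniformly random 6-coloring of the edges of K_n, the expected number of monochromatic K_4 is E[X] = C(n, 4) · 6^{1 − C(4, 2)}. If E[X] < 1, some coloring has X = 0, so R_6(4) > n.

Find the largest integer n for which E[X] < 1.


We need C(n, 4) · 6^{1 − 6} < 1, i.e. C(n, 4) < 6^{6 − 1} = 7776.
Check values of n near the boundary:
  n = 18: C(18, 4) = 3060; 3060 < 7776? YES
  n = 19: C(19, 4) = 3876; 3876 < 7776? YES
  n = 20: C(20, 4) = 4845; 4845 < 7776? YES
  n = 21: C(21, 4) = 5985; 5985 < 7776? YES
  n = 22: C(22, 4) = 7315; 7315 < 7776? YES
  n = 23: C(23, 4) = 8855; 8855 < 7776? NO
  n = 24: C(24, 4) = 10626; 10626 < 7776? NO
The largest n with C(n, 4) < 7776 is n = 22 (where E[X] = 7315/7776 ≈ 0.9407). Hence R_6(4) > 22, i.e. R_6(4) ≥ 23.

Largest n = 22; hence R_6(4) > 22.


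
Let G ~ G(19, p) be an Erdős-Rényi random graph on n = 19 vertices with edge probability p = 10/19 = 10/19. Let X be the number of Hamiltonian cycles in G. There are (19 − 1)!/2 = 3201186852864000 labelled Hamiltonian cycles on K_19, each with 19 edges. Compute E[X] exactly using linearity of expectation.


K_19 has (19 − 1)!/2 = 3201186852864000 labelled Hamiltonian cycles.
For each such Hamiltonian cycle H, let X_H = 1 if all 19 edges of H are present in G. Then P[X_H = 1] = p^{19} = (10/19)^{19} = 10000000000000000000/1978419655660313589123979.
By linearity: E[X] = Σ_H E[X_H] = 3201186852864000 · p^{19} = 3201186852864000 · 10000000000000000000/1978419655660313589123979 = 32011868528640000000000000000000000/1978419655660313589123979.
Numerically: E[X] ≈ 1.61805e+10.

E[X] = 3201186852864000 · (10/19)^{19} = 32011868528640000000000000000000000/1978419655660313589123979 ≈ 1.61805e+10.


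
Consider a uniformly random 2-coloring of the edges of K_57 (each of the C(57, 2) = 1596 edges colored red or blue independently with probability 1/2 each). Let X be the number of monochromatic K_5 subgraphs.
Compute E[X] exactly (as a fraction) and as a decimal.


Let X = Σ_S X_S over the C(57, 5) = 4187106 subsets S of size 5, where X_S = 1 if the K_5 on S is monochromatic.
For a fixed S, the K_5 on S has C(5, 2) = 10 edges. P[all 10 edges red] = (1/2)^10, and likewise for blue, so P[monochromatic] = 2·(1/2)^10 = 2^{1 − 10} = 1/512.
Summing: E[X] = C(57, 5) · 2^{1 − 10} = 4187106 · 1/512 = 2093553/256.
Numerically: E[X] ≈ 8177.94141.

E[X] = C(57,5)·2^(1−C(5,2)) = 2093553/256 ≈ 8177.94141.


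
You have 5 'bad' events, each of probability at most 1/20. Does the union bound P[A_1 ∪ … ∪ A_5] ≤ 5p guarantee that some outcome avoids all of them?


Union bound: P[∪_{i=1}^{5} A_i] ≤ Σ_i P[A_i] ≤ 5·p = 5·(1/20) = 1/4.
Numerically: 1/4 ≈ 0.250.
Is 1/4 < 1? YES.
Since P[∪ A_i] ≤ 1/4 < 1, the complement has P[∩ A_i^c] ≥ 1 − 1/4 = 3/4 > 0, so some outcome avoids every A_i.

5·p = 1/4 ≈ 0.250; existence CERTIFIED by the union bound.


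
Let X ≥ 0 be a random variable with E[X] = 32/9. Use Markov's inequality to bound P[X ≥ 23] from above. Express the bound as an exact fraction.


μ = E[X] = 32/9, a = 23.
Markov: P[X ≥ 23] ≤ μ/a = (32/9)/23 = 32/207.
Numerically: ≈ 0.15459.
(Since a = 23 > μ = 3.55556, the bound 32/207 is < 1 and informative.)

P[X ≥ 23] ≤ 32/207 ≈ 0.15459.


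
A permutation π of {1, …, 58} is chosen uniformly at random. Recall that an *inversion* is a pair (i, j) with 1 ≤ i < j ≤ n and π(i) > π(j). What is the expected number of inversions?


Write X = Σ X_I over the C(58, 2) = 1653 pairs i < j, with X_I the indicator of one inversion.
There are 1653 indicators.
For each fixed pair i < j, the values π(i) and π(j) are two distinct elements of {1, …, 58} in uniformly random order; by symmetry P[π(i) > π(j)] = 1/2.
By linearity: E[X] = 1653 · (1/2) = C(58, 2) · (1/2) = 1653/2 = 1653/2 ≈ 826.500000.

E[X] = 1653/2 = 826.500000.


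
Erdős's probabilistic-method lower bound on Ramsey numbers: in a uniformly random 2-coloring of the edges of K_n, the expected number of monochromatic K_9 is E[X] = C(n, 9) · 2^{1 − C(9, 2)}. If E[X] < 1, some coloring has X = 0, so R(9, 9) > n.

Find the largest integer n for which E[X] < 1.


We need C(n, 9) · 2^{1 − 36} < 1, i.e. C(n, 9) < 2^{36 − 1} = 34359738368.
Check values of n near the boundary:
  n = 62: C(62, 9) = 20286591270; 20286591270 < 34359738368? YES
  n = 63: C(63, 9) = 23667689815; 23667689815 < 34359738368? YES
  n = 64: C(64, 9) = 27540584512; 27540584512 < 34359738368? YES
  n = 65: C(65, 9) = 31966749880; 31966749880 < 34359738368? YES
  n = 66: C(66, 9) = 37014131440; 37014131440 < 34359738368? NO
  n = 67: C(67, 9) = 42757703560; 42757703560 < 34359738368? NO
  n = 68: C(68, 9) = 49280065120; 49280065120 < 34359738368? NO
The largest n with C(n, 9) < 34359738368 is n = 65 (where E[X] = 3995843735/4294967296 ≈ 0.930355). Hence R(9, 9) > 65, i.e. R(9, 9) ≥ 66.

Largest n = 65; hence R(9, 9) > 65.


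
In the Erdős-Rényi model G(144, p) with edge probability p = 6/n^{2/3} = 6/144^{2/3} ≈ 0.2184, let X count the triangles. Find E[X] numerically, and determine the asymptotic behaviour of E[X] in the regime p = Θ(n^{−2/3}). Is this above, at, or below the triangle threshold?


Number of potential triangles: C(144, 3) = 487344.
Each occurs with probability p³ ≈ (0.2184)³ ≈ 1.041667e-02.
By linearity: E[X] = C(144, 3)·p³ ≈ 487344 · 1.041667e-02 ≈ 5076.5000.
Since α = 2/3 < 1, p = c/n^{2/3} ≫ 1/n is above the triangle threshold p ~ 1/n. Asymptotically E[X] ~ (c³/6)·n^{3(1−α)} = (6³/6)·n^{1} → ∞; triangles are abundant w.h.p.

E[X] ≈ 5076.5000; in regime p = Θ(1/n^{2/3}) E[X] diverges (above the triangle threshold p ~ 1/n).


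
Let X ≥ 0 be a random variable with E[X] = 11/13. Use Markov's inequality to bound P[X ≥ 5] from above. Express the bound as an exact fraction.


μ = E[X] = 11/13, a = 5.
Markov: P[X ≥ 5] ≤ μ/a = (11/13)/5 = 11/65.
Numerically: ≈ 0.1692.
(Since a = 5 > μ = 0.8462, the bound 11/65 is < 1 and informative.)

P[X ≥ 5] ≤ 11/65 ≈ 0.1692.


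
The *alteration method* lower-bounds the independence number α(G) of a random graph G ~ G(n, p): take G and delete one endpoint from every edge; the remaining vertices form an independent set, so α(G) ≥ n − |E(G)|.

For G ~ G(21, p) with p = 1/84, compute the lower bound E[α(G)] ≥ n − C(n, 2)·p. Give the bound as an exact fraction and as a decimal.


E[|E(G)|] = C(21, 2)·p = 210 · (1/84) = 5/2.
E[α(G)] ≥ n − E[|E(G)|] = 21 − 5/2 = 37/2.
Numerically: ≈ 18.50000.
(This is only a lower bound; the true E[α(G)] may be larger.)

E[α(G)] ≥ 37/2 ≈ 18.50000.


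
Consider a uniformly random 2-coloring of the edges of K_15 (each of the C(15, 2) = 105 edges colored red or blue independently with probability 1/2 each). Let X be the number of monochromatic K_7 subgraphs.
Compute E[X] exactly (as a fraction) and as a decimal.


Let X = Σ_S X_S over the C(15, 7) = 6435 subsets S of size 7, where X_S = 1 if the K_7 on S is monochromatic.
For a fixed S, the K_7 on S has C(7, 2) = 21 edges. P[all 21 edges red] = (1/2)^21, and likewise for blue, so P[monochromatic] = 2·(1/2)^21 = 2^{1 − 21} = 1/1048576.
By linearity of expectation: E[X] = C(15, 7) · 2^{1 − 21} = 6435 · 1/1048576 = 6435/1048576.
Numerically: E[X] ≈ 0.00614.

E[X] = C(15,7)·2^(1−C(7,2)) = 6435/1048576 ≈ 0.00614.


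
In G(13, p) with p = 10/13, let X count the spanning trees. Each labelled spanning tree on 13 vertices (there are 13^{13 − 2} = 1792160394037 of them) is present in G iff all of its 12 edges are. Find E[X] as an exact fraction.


K_13 has 13^{13 − 2} = 1792160394037 labelled spanning trees.
For each such spanning tree H, let X_H = 1 if all 12 edges of H are present in G. Then P[X_H = 1] = p^{12} = (10/13)^{12} = 1000000000000/23298085122481.
By linearity of expectation: E[X] = Σ_H E[X_H] = 1792160394037 · p^{12} = 1792160394037 · 1000000000000/23298085122481 = 1000000000000/13.
Numerically: E[X] ≈ 7.6923e+10.

E[X] = 1792160394037 · (10/13)^{12} = 1000000000000/13 ≈ 7.6923e+10.


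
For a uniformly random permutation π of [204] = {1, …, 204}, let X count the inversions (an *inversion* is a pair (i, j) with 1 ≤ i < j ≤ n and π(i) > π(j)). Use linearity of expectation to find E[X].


Write X = Σ X_I over the C(204, 2) = 20706 pairs i < j, with X_I the indicator of one inversion.
There are 20706 indicators.
For each fixed pair i < j, the values π(i) and π(j) are two distinct elements of {1, …, 204} in uniformly random order; by symmetry P[π(i) > π(j)] = 1/2.
By linearity: E[X] = 20706 · (1/2) = C(204, 2) · (1/2) = 20706/2 = 10353 ≈ 10353.0000.

E[X] = 10353 = 10353.0000.


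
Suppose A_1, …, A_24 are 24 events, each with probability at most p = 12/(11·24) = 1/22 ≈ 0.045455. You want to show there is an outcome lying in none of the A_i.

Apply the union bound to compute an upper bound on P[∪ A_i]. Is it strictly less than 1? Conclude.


Union bound: P[∪_{i=1}^{24} A_i] ≤ Σ_i P[A_i] ≤ 24·p = 24·(1/22) = 12/11.
Numerically: 12/11 ≈ 1.090909.
Is 12/11 < 1? NO.
Since the bound 12/11 is ≥ 1, the union bound is uninformative here; it does NOT by itself certify existence.

24·p = 12/11 ≈ 1.090909; existence NOT certified by the union bound.


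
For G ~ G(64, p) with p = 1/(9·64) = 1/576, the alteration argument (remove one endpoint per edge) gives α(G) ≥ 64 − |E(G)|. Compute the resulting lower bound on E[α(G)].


E[|E(G)|] = C(64, 2)·p = 2016 · (1/576) = 7/2.
E[α(G)] ≥ n − E[|E(G)|] = 64 − 7/2 = 121/2.
Numerically: ≈ 60.500.
(This is only a lower bound; the true E[α(G)] may be larger.)

E[α(G)] ≥ 121/2 ≈ 60.500.


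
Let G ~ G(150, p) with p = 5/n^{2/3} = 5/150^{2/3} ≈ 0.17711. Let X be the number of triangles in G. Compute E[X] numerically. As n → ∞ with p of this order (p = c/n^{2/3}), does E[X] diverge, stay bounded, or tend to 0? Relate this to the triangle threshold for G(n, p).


Number of potential triangles: C(150, 3) = 551300.
Each occurs with probability p³ ≈ (0.17711)³ ≈ 5.5555556e-03.
By linearity: E[X] = C(150, 3)·p³ ≈ 551300 · 5.5555556e-03 ≈ 3062.77778.
Since α = 2/3 < 1, p = c/n^{2/3} ≫ 1/n is above the triangle threshold p ~ 1/n. Asymptotically E[X] ~ (c³/6)·n^{3(1−α)} = (5³/6)·n^{1} → ∞; triangles are abundant w.h.p.

E[X] ≈ 3062.77778; in regime p = Θ(1/n^{2/3}) E[X] diverges (above the triangle threshold p ~ 1/n).


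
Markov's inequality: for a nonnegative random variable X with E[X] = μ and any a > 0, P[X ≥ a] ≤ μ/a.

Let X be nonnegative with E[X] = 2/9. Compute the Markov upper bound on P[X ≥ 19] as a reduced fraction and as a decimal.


μ = E[X] = 2/9, a = 19.
Markov: P[X ≥ 19] ≤ μ/a = (2/9)/19 = 2/171.
Numerically: ≈ 0.011696.
(Since a = 19 > μ = 0.222222, the bound 2/171 is < 1 and informative.)

P[X ≥ 19] ≤ 2/171 ≈ 0.011696.


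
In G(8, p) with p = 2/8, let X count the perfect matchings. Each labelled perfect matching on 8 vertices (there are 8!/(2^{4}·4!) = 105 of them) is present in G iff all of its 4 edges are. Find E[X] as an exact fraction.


K_8 has 8!/(2^{4}·4!) = 105 labelled perfect matchings.
For each such perfect matching H, let X_H = 1 if all 4 edges of H are present in G. Then P[X_H = 1] = p^{4} = (1/4)^{4} = 1/256.
Summing the indicators: E[X] = Σ_H E[X_H] = 105 · p^{4} = 105 · 1/256 = 105/256.
Numerically: E[X] ≈ 0.410156.

E[X] = 105 · (1/4)^{4} = 105/256 ≈ 0.410156.


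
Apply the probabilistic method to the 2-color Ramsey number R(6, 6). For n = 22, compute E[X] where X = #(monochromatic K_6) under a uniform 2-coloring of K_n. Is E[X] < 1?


E[X] = C(22, 6) · 2^{1 − 15} = 74613 · 2^{−14} = 74613/16384.
As a reduced fraction: E[X] = 74613/16384 ≈ 4.554.
Is E[X] < 1? NO.
Since E[X] ≥ 1, the first-moment bound is inconclusive at n = 22; it does NOT by itself certify R(6, 6) > 22.

E[X] = 74613/16384 ≈ 4.554; E[X] ≥ 1; first-moment method inconclusive here.


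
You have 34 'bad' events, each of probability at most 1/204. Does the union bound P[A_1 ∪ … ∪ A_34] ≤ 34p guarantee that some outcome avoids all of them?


Union bound: P[∪_{i=1}^{34} A_i] ≤ Σ_i P[A_i] ≤ 34·p = 34·(1/204) = 1/6.
Numerically: 1/6 ≈ 0.166667.
Is 1/6 < 1? YES.
Since P[∪ A_i] ≤ 1/6 < 1, the complement has P[∩ A_i^c] ≥ 1 − 1/6 = 5/6 > 0, so some outcome avoids every A_i.

34·p = 1/6 ≈ 0.166667; existence CERTIFIED by the union bound.


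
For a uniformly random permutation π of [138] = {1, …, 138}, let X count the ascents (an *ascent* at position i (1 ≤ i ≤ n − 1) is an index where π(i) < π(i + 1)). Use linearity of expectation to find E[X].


Write X = Σ X_I over i = 1, …, 137, with X_I the indicator of one ascent.
There are 137 indicators.
For each fixed i, the pair (π(i), π(i+1)) is a uniformly random ordered pair of distinct values from {1, …, 138}; by symmetry P[π(i) < π(i+1)] = 1/2.
By linearity: E[X] = 137 · (1/2) = (138 − 1) · (1/2) = 137/2 ≈ 68.500000.

E[X] = 137/2 = 68.500000.


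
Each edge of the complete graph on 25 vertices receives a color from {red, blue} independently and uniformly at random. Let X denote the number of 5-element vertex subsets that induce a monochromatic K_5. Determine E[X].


Let X = Σ_S X_S over the C(25, 5) = 53130 subsets S of size 5, where X_S = 1 if the K_5 on S is monochromatic.
For a fixed S, the K_5 on S has C(5, 2) = 10 edges. P[all 10 edges red] = (1/2)^10, and likewise for blue, so P[monochromatic] = 2·(1/2)^10 = 2^{1 − 10} = 1/512.
Summing: E[X] = C(25, 5) · 2^{1 − 10} = 53130 · 1/512 = 26565/256.
Numerically: E[X] ≈ 103.7695.

E[X] = C(25,5)·2^(1−C(5,2)) = 26565/256 ≈ 103.7695.


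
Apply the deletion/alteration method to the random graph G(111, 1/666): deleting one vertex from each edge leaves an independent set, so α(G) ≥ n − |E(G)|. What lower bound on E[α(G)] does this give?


E[|E(G)|] = C(111, 2)·p = 6105 · (1/666) = 55/6.
E[α(G)] ≥ n − E[|E(G)|] = 111 − 55/6 = 611/6.
Numerically: ≈ 101.83333.
(This is only a lower bound; the true E[α(G)] may be larger.)

E[α(G)] ≥ 611/6 ≈ 101.83333.
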